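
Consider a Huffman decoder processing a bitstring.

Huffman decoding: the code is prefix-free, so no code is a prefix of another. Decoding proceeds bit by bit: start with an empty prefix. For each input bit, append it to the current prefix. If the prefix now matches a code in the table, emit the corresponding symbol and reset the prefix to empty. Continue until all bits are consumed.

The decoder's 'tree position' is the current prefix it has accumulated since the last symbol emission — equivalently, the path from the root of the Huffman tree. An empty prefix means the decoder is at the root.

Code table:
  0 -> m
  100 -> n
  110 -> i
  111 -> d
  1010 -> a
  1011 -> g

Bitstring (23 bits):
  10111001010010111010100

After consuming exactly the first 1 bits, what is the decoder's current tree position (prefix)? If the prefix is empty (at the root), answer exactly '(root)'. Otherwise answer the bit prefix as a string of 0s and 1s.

Bit 0: prefix='1' (no match yet)

Answer: 1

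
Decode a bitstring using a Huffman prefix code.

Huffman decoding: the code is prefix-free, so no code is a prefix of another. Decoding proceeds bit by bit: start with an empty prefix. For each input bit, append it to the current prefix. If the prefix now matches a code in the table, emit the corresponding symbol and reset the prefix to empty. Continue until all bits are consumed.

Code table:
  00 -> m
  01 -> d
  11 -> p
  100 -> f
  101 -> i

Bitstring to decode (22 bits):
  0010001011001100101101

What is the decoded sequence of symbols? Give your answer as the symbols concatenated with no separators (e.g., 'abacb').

Answer: mfddfpmii

Derivation:
Bit 0: prefix='0' (no match yet)
Bit 1: prefix='00' -> emit 'm', reset
Bit 2: prefix='1' (no match yet)
Bit 3: prefix='10' (no match yet)
Bit 4: prefix='100' -> emit 'f', reset
Bit 5: prefix='0' (no match yet)
Bit 6: prefix='01' -> emit 'd', reset
Bit 7: prefix='0' (no match yet)
Bit 8: prefix='01' -> emit 'd', reset
Bit 9: prefix='1' (no match yet)
Bit 10: prefix='10' (no match yet)
Bit 11: prefix='100' -> emit 'f', reset
Bit 12: prefix='1' (no match yet)
Bit 13: prefix='11' -> emit 'p', reset
Bit 14: prefix='0' (no match yet)
Bit 15: prefix='00' -> emit 'm', reset
Bit 16: prefix='1' (no match yet)
Bit 17: prefix='10' (no match yet)
Bit 18: prefix='101' -> emit 'i', reset
Bit 19: prefix='1' (no match yet)
Bit 20: prefix='10' (no match yet)
Bit 21: prefix='101' -> emit 'i', reset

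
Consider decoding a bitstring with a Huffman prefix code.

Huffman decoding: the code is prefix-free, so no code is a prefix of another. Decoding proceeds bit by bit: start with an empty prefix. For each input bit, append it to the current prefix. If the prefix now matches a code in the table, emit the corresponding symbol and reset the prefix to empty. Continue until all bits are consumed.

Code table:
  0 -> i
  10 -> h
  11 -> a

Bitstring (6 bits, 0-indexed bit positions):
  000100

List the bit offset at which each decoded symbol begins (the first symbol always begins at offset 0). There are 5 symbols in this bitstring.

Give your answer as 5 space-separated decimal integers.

Bit 0: prefix='0' -> emit 'i', reset
Bit 1: prefix='0' -> emit 'i', reset
Bit 2: prefix='0' -> emit 'i', reset
Bit 3: prefix='1' (no match yet)
Bit 4: prefix='10' -> emit 'h', reset
Bit 5: prefix='0' -> emit 'i', reset

Answer: 0 1 2 3 5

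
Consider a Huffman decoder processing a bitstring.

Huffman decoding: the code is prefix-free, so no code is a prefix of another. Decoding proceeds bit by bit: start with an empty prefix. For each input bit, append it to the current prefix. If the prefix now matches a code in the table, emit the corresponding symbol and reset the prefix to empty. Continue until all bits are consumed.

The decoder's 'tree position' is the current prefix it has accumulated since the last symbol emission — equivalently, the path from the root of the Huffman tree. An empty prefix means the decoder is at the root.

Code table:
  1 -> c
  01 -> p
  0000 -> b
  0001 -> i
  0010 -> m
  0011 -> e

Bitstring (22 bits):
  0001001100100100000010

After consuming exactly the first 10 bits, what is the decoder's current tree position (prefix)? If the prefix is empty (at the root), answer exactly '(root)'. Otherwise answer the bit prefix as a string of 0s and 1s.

Answer: 00

Derivation:
Bit 0: prefix='0' (no match yet)
Bit 1: prefix='00' (no match yet)
Bit 2: prefix='000' (no match yet)
Bit 3: prefix='0001' -> emit 'i', reset
Bit 4: prefix='0' (no match yet)
Bit 5: prefix='00' (no match yet)
Bit 6: prefix='001' (no match yet)
Bit 7: prefix='0011' -> emit 'e', reset
Bit 8: prefix='0' (no match yet)
Bit 9: prefix='00' (no match yet)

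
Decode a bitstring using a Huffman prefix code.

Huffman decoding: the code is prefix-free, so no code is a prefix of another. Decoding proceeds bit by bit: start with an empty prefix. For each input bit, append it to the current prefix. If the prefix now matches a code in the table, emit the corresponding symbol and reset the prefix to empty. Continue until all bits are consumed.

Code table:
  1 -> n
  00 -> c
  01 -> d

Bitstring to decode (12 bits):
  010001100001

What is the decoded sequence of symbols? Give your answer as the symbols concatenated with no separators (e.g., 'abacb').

Answer: dcdnccn

Derivation:
Bit 0: prefix='0' (no match yet)
Bit 1: prefix='01' -> emit 'd', reset
Bit 2: prefix='0' (no match yet)
Bit 3: prefix='00' -> emit 'c', reset
Bit 4: prefix='0' (no match yet)
Bit 5: prefix='01' -> emit 'd', reset
Bit 6: prefix='1' -> emit 'n', reset
Bit 7: prefix='0' (no match yet)
Bit 8: prefix='00' -> emit 'c', reset
Bit 9: prefix='0' (no match yet)
Bit 10: prefix='00' -> emit 'c', reset
Bit 11: prefix='1' -> emit 'n', reset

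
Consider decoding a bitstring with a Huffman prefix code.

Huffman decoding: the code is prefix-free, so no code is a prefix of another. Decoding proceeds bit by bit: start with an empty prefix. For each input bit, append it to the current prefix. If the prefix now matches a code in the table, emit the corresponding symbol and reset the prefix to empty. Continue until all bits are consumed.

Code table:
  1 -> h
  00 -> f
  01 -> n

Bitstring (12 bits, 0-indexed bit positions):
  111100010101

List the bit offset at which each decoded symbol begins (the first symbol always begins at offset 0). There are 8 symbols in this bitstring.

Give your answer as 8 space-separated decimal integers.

Answer: 0 1 2 3 4 6 8 10

Derivation:
Bit 0: prefix='1' -> emit 'h', reset
Bit 1: prefix='1' -> emit 'h', reset
Bit 2: prefix='1' -> emit 'h', reset
Bit 3: prefix='1' -> emit 'h', reset
Bit 4: prefix='0' (no match yet)
Bit 5: prefix='00' -> emit 'f', reset
Bit 6: prefix='0' (no match yet)
Bit 7: prefix='01' -> emit 'n', reset
Bit 8: prefix='0' (no match yet)
Bit 9: prefix='01' -> emit 'n', reset
Bit 10: prefix='0' (no match yet)
Bit 11: prefix='01' -> emit 'n', reset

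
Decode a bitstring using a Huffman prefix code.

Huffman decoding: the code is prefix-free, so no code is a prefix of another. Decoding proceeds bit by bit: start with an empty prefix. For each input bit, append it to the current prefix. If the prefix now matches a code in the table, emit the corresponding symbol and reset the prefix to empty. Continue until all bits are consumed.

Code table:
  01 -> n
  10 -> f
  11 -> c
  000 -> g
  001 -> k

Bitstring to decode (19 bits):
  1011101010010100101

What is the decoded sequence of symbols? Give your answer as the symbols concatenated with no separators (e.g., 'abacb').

Answer: fcfffnnkn

Derivation:
Bit 0: prefix='1' (no match yet)
Bit 1: prefix='10' -> emit 'f', reset
Bit 2: prefix='1' (no match yet)
Bit 3: prefix='11' -> emit 'c', reset
Bit 4: prefix='1' (no match yet)
Bit 5: prefix='10' -> emit 'f', reset
Bit 6: prefix='1' (no match yet)
Bit 7: prefix='10' -> emit 'f', reset
Bit 8: prefix='1' (no match yet)
Bit 9: prefix='10' -> emit 'f', reset
Bit 10: prefix='0' (no match yet)
Bit 11: prefix='01' -> emit 'n', reset
Bit 12: prefix='0' (no match yet)
Bit 13: prefix='01' -> emit 'n', reset
Bit 14: prefix='0' (no match yet)
Bit 15: prefix='00' (no match yet)
Bit 16: prefix='001' -> emit 'k', reset
Bit 17: prefix='0' (no match yet)
Bit 18: prefix='01' -> emit 'n', reset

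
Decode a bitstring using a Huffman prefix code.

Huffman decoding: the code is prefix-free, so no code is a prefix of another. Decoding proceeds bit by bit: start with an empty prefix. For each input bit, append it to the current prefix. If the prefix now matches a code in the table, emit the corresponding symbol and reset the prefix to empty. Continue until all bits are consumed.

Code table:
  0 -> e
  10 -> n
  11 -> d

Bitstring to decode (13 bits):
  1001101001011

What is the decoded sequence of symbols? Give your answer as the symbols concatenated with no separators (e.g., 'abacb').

Bit 0: prefix='1' (no match yet)
Bit 1: prefix='10' -> emit 'n', reset
Bit 2: prefix='0' -> emit 'e', reset
Bit 3: prefix='1' (no match yet)
Bit 4: prefix='11' -> emit 'd', reset
Bit 5: prefix='0' -> emit 'e', reset
Bit 6: prefix='1' (no match yet)
Bit 7: prefix='10' -> emit 'n', reset
Bit 8: prefix='0' -> emit 'e', reset
Bit 9: prefix='1' (no match yet)
Bit 10: prefix='10' -> emit 'n', reset
Bit 11: prefix='1' (no match yet)
Bit 12: prefix='11' -> emit 'd', reset

Answer: nedenend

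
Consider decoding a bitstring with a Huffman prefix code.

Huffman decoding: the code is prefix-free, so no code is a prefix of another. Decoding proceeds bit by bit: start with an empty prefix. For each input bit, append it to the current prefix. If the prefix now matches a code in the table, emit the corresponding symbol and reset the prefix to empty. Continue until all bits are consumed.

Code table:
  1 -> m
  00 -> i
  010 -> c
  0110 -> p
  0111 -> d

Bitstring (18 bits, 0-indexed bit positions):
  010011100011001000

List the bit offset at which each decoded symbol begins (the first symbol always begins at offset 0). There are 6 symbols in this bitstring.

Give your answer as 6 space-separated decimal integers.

Bit 0: prefix='0' (no match yet)
Bit 1: prefix='01' (no match yet)
Bit 2: prefix='010' -> emit 'c', reset
Bit 3: prefix='0' (no match yet)
Bit 4: prefix='01' (no match yet)
Bit 5: prefix='011' (no match yet)
Bit 6: prefix='0111' -> emit 'd', reset
Bit 7: prefix='0' (no match yet)
Bit 8: prefix='00' -> emit 'i', reset
Bit 9: prefix='0' (no match yet)
Bit 10: prefix='01' (no match yet)
Bit 11: prefix='011' (no match yet)
Bit 12: prefix='0110' -> emit 'p', reset
Bit 13: prefix='0' (no match yet)
Bit 14: prefix='01' (no match yet)
Bit 15: prefix='010' -> emit 'c', reset
Bit 16: prefix='0' (no match yet)
Bit 17: prefix='00' -> emit 'i', reset

Answer: 0 3 7 9 13 16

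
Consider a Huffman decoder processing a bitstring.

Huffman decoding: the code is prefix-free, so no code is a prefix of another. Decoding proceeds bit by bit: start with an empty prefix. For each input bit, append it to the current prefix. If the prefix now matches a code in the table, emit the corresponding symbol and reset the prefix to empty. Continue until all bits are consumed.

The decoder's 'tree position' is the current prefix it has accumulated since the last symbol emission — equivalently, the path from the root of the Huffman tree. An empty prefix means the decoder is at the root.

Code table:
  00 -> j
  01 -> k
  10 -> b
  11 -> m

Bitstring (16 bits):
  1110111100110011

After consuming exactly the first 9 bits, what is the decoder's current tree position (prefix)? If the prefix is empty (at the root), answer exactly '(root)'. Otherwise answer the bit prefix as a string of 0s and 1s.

Bit 0: prefix='1' (no match yet)
Bit 1: prefix='11' -> emit 'm', reset
Bit 2: prefix='1' (no match yet)
Bit 3: prefix='10' -> emit 'b', reset
Bit 4: prefix='1' (no match yet)
Bit 5: prefix='11' -> emit 'm', reset
Bit 6: prefix='1' (no match yet)
Bit 7: prefix='11' -> emit 'm', reset
Bit 8: prefix='0' (no match yet)

Answer: 0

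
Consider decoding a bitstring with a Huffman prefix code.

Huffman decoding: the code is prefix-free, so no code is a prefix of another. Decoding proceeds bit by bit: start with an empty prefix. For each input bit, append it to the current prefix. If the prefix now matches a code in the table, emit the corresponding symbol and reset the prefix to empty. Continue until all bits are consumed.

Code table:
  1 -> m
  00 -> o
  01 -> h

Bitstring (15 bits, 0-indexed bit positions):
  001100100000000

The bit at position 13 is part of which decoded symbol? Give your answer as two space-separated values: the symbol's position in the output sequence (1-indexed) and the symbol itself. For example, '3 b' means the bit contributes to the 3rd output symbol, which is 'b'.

Answer: 9 o

Derivation:
Bit 0: prefix='0' (no match yet)
Bit 1: prefix='00' -> emit 'o', reset
Bit 2: prefix='1' -> emit 'm', reset
Bit 3: prefix='1' -> emit 'm', reset
Bit 4: prefix='0' (no match yet)
Bit 5: prefix='00' -> emit 'o', reset
Bit 6: prefix='1' -> emit 'm', reset
Bit 7: prefix='0' (no match yet)
Bit 8: prefix='00' -> emit 'o', reset
Bit 9: prefix='0' (no match yet)
Bit 10: prefix='00' -> emit 'o', reset
Bit 11: prefix='0' (no match yet)
Bit 12: prefix='00' -> emit 'o', reset
Bit 13: prefix='0' (no match yet)
Bit 14: prefix='00' -> emit 'o', reset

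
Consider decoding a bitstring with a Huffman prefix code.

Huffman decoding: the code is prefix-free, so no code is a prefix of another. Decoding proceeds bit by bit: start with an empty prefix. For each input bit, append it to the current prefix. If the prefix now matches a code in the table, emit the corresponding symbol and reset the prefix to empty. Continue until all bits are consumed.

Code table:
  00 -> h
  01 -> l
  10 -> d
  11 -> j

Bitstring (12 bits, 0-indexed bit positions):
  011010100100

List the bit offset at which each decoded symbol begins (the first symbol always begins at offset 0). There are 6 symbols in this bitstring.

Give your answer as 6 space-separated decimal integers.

Answer: 0 2 4 6 8 10

Derivation:
Bit 0: prefix='0' (no match yet)
Bit 1: prefix='01' -> emit 'l', reset
Bit 2: prefix='1' (no match yet)
Bit 3: prefix='10' -> emit 'd', reset
Bit 4: prefix='1' (no match yet)
Bit 5: prefix='10' -> emit 'd', reset
Bit 6: prefix='1' (no match yet)
Bit 7: prefix='10' -> emit 'd', reset
Bit 8: prefix='0' (no match yet)
Bit 9: prefix='01' -> emit 'l', reset
Bit 10: prefix='0' (no match yet)
Bit 11: prefix='00' -> emit 'h', reset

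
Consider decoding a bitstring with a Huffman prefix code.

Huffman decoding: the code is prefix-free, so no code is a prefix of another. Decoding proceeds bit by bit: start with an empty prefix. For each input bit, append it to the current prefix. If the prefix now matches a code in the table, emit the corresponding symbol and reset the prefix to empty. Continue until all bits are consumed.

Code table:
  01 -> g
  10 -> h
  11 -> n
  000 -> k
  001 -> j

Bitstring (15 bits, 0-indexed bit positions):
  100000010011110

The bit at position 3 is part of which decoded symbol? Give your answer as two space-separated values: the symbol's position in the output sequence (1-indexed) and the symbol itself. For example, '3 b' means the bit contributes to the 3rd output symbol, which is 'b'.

Answer: 2 k

Derivation:
Bit 0: prefix='1' (no match yet)
Bit 1: prefix='10' -> emit 'h', reset
Bit 2: prefix='0' (no match yet)
Bit 3: prefix='00' (no match yet)
Bit 4: prefix='000' -> emit 'k', reset
Bit 5: prefix='0' (no match yet)
Bit 6: prefix='00' (no match yet)
Bit 7: prefix='001' -> emit 'j', reset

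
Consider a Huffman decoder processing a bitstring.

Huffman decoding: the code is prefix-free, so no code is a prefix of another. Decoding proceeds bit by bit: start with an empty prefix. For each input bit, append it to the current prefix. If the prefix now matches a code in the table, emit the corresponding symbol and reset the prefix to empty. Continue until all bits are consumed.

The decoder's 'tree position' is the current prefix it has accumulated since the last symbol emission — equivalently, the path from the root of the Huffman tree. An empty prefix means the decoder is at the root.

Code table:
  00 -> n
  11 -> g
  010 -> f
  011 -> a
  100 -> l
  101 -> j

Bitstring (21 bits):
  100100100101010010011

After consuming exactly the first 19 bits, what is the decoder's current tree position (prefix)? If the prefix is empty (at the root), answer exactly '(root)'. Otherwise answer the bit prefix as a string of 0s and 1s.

Answer: 0

Derivation:
Bit 0: prefix='1' (no match yet)
Bit 1: prefix='10' (no match yet)
Bit 2: prefix='100' -> emit 'l', reset
Bit 3: prefix='1' (no match yet)
Bit 4: prefix='10' (no match yet)
Bit 5: prefix='100' -> emit 'l', reset
Bit 6: prefix='1' (no match yet)
Bit 7: prefix='10' (no match yet)
Bit 8: prefix='100' -> emit 'l', reset
Bit 9: prefix='1' (no match yet)
Bit 10: prefix='10' (no match yet)
Bit 11: prefix='101' -> emit 'j', reset
Bit 12: prefix='0' (no match yet)
Bit 13: prefix='01' (no match yet)
Bit 14: prefix='010' -> emit 'f', reset
Bit 15: prefix='0' (no match yet)
Bit 16: prefix='01' (no match yet)
Bit 17: prefix='010' -> emit 'f', reset
Bit 18: prefix='0' (no match yet)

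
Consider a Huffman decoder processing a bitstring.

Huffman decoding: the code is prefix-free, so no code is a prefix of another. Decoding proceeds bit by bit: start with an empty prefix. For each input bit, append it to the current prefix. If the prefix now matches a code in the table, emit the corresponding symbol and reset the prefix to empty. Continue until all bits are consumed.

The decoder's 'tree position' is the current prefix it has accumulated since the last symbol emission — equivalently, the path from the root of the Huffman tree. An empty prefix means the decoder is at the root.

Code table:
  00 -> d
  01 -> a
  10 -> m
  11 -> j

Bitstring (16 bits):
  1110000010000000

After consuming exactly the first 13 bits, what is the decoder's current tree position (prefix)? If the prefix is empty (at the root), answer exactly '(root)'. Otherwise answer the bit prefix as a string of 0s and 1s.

Answer: 0

Derivation:
Bit 0: prefix='1' (no match yet)
Bit 1: prefix='11' -> emit 'j', reset
Bit 2: prefix='1' (no match yet)
Bit 3: prefix='10' -> emit 'm', reset
Bit 4: prefix='0' (no match yet)
Bit 5: prefix='00' -> emit 'd', reset
Bit 6: prefix='0' (no match yet)
Bit 7: prefix='00' -> emit 'd', reset
Bit 8: prefix='1' (no match yet)
Bit 9: prefix='10' -> emit 'm', reset
Bit 10: prefix='0' (no match yet)
Bit 11: prefix='00' -> emit 'd', reset
Bit 12: prefix='0' (no match yet)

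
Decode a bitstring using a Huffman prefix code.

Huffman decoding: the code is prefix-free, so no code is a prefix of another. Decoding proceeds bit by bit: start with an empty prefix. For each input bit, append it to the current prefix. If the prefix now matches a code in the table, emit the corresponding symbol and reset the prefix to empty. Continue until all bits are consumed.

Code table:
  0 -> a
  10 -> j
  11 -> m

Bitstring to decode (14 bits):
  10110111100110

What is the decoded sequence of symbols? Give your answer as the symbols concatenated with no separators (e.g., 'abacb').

Answer: jmammaama

Derivation:
Bit 0: prefix='1' (no match yet)
Bit 1: prefix='10' -> emit 'j', reset
Bit 2: prefix='1' (no match yet)
Bit 3: prefix='11' -> emit 'm', reset
Bit 4: prefix='0' -> emit 'a', reset
Bit 5: prefix='1' (no match yet)
Bit 6: prefix='11' -> emit 'm', reset
Bit 7: prefix='1' (no match yet)
Bit 8: prefix='11' -> emit 'm', reset
Bit 9: prefix='0' -> emit 'a', reset
Bit 10: prefix='0' -> emit 'a', reset
Bit 11: prefix='1' (no match yet)
Bit 12: prefix='11' -> emit 'm', reset
Bit 13: prefix='0' -> emit 'a', reset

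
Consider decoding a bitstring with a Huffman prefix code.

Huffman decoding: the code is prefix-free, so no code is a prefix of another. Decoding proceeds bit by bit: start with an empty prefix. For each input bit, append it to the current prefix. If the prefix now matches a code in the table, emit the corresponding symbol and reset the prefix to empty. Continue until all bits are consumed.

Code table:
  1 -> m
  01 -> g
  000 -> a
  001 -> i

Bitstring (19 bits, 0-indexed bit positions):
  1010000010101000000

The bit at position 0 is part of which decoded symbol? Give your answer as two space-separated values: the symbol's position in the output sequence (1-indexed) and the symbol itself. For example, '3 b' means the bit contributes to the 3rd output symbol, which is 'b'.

Answer: 1 m

Derivation:
Bit 0: prefix='1' -> emit 'm', reset
Bit 1: prefix='0' (no match yet)
Bit 2: prefix='01' -> emit 'g', reset
Bit 3: prefix='0' (no match yet)
Bit 4: prefix='00' (no match yet)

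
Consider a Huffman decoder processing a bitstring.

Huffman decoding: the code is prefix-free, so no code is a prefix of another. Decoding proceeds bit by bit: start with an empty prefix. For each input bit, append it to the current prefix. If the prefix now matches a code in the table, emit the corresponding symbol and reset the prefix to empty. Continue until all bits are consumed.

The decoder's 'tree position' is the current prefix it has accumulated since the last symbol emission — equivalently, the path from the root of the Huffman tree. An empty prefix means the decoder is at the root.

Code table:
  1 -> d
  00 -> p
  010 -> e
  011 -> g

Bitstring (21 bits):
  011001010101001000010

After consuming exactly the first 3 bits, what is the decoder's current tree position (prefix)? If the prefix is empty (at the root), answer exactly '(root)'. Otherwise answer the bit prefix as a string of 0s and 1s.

Answer: (root)

Derivation:
Bit 0: prefix='0' (no match yet)
Bit 1: prefix='01' (no match yet)
Bit 2: prefix='011' -> emit 'g', reset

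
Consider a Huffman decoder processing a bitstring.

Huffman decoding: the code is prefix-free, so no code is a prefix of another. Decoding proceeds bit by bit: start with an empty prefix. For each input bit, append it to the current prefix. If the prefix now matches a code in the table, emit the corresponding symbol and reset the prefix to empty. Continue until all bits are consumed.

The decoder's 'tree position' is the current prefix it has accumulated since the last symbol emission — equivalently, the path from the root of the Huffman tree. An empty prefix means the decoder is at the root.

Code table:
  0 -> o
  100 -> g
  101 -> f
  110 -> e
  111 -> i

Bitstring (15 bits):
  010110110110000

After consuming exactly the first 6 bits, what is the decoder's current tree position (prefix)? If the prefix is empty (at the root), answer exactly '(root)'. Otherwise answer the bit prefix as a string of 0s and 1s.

Answer: 10

Derivation:
Bit 0: prefix='0' -> emit 'o', reset
Bit 1: prefix='1' (no match yet)
Bit 2: prefix='10' (no match yet)
Bit 3: prefix='101' -> emit 'f', reset
Bit 4: prefix='1' (no match yet)
Bit 5: prefix='10' (no match yet)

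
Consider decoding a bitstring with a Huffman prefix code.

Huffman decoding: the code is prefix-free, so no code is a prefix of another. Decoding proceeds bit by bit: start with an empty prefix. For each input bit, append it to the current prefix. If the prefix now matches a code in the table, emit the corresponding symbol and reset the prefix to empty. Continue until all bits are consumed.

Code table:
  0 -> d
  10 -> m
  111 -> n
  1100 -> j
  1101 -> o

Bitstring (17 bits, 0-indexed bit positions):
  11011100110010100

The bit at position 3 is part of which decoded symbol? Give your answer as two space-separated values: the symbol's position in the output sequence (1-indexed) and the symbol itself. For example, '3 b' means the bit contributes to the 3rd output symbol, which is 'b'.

Answer: 1 o

Derivation:
Bit 0: prefix='1' (no match yet)
Bit 1: prefix='11' (no match yet)
Bit 2: prefix='110' (no match yet)
Bit 3: prefix='1101' -> emit 'o', reset
Bit 4: prefix='1' (no match yet)
Bit 5: prefix='11' (no match yet)
Bit 6: prefix='110' (no match yet)
Bit 7: prefix='1100' -> emit 'j', reset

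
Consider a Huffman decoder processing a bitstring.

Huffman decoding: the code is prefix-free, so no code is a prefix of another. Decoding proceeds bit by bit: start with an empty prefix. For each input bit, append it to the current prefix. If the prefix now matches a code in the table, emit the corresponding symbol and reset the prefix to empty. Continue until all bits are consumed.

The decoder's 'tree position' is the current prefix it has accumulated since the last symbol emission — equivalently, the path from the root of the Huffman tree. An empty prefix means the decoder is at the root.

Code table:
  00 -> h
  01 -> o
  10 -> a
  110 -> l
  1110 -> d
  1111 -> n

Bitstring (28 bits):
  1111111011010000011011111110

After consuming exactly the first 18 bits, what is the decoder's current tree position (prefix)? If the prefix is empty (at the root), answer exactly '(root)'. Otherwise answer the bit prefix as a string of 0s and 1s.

Answer: 1

Derivation:
Bit 0: prefix='1' (no match yet)
Bit 1: prefix='11' (no match yet)
Bit 2: prefix='111' (no match yet)
Bit 3: prefix='1111' -> emit 'n', reset
Bit 4: prefix='1' (no match yet)
Bit 5: prefix='11' (no match yet)
Bit 6: prefix='111' (no match yet)
Bit 7: prefix='1110' -> emit 'd', reset
Bit 8: prefix='1' (no match yet)
Bit 9: prefix='11' (no match yet)
Bit 10: prefix='110' -> emit 'l', reset
Bit 11: prefix='1' (no match yet)
Bit 12: prefix='10' -> emit 'a', reset
Bit 13: prefix='0' (no match yet)
Bit 14: prefix='00' -> emit 'h', reset
Bit 15: prefix='0' (no match yet)
Bit 16: prefix='00' -> emit 'h', reset
Bit 17: prefix='1' (no match yet)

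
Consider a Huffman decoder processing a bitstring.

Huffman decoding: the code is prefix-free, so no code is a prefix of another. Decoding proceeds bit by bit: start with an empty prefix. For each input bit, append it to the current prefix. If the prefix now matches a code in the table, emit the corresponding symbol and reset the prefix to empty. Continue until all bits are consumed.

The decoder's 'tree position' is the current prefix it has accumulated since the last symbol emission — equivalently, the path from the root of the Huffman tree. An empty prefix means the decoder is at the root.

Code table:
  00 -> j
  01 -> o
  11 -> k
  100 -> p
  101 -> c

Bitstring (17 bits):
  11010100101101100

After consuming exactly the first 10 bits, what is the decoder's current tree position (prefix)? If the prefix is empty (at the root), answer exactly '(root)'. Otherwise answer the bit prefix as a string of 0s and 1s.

Bit 0: prefix='1' (no match yet)
Bit 1: prefix='11' -> emit 'k', reset
Bit 2: prefix='0' (no match yet)
Bit 3: prefix='01' -> emit 'o', reset
Bit 4: prefix='0' (no match yet)
Bit 5: prefix='01' -> emit 'o', reset
Bit 6: prefix='0' (no match yet)
Bit 7: prefix='00' -> emit 'j', reset
Bit 8: prefix='1' (no match yet)
Bit 9: prefix='10' (no match yet)

Answer: 10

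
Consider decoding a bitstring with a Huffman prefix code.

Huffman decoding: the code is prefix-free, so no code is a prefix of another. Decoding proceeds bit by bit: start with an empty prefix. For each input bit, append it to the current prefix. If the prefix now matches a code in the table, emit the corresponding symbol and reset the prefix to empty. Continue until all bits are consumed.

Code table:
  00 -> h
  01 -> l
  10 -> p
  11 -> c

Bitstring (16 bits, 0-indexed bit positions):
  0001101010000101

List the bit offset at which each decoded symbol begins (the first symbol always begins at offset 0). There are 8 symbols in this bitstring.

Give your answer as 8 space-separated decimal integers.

Answer: 0 2 4 6 8 10 12 14

Derivation:
Bit 0: prefix='0' (no match yet)
Bit 1: prefix='00' -> emit 'h', reset
Bit 2: prefix='0' (no match yet)
Bit 3: prefix='01' -> emit 'l', reset
Bit 4: prefix='1' (no match yet)
Bit 5: prefix='10' -> emit 'p', reset
Bit 6: prefix='1' (no match yet)
Bit 7: prefix='10' -> emit 'p', reset
Bit 8: prefix='1' (no match yet)
Bit 9: prefix='10' -> emit 'p', reset
Bit 10: prefix='0' (no match yet)
Bit 11: prefix='00' -> emit 'h', reset
Bit 12: prefix='0' (no match yet)
Bit 13: prefix='01' -> emit 'l', reset
Bit 14: prefix='0' (no match yet)
Bit 15: prefix='01' -> emit 'l', reset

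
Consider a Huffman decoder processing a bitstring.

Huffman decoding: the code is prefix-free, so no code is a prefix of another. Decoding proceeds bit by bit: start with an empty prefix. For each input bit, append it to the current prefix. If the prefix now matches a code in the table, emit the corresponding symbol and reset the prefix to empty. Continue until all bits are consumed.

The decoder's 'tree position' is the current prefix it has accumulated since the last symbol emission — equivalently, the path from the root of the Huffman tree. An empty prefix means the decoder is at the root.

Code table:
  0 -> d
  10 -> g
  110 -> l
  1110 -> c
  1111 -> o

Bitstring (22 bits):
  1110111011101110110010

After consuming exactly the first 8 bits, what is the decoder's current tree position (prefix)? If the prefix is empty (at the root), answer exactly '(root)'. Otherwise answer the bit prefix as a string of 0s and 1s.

Answer: (root)

Derivation:
Bit 0: prefix='1' (no match yet)
Bit 1: prefix='11' (no match yet)
Bit 2: prefix='111' (no match yet)
Bit 3: prefix='1110' -> emit 'c', reset
Bit 4: prefix='1' (no match yet)
Bit 5: prefix='11' (no match yet)
Bit 6: prefix='111' (no match yet)
Bit 7: prefix='1110' -> emit 'c', reset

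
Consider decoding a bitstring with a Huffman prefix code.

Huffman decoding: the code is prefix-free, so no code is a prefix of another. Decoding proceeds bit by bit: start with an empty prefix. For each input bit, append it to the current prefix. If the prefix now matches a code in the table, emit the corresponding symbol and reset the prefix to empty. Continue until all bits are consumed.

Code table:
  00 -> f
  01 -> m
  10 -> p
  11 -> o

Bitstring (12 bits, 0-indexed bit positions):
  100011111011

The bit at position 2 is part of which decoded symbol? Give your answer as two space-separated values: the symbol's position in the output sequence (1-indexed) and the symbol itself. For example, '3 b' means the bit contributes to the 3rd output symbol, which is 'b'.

Bit 0: prefix='1' (no match yet)
Bit 1: prefix='10' -> emit 'p', reset
Bit 2: prefix='0' (no match yet)
Bit 3: prefix='00' -> emit 'f', reset
Bit 4: prefix='1' (no match yet)
Bit 5: prefix='11' -> emit 'o', reset
Bit 6: prefix='1' (no match yet)

Answer: 2 f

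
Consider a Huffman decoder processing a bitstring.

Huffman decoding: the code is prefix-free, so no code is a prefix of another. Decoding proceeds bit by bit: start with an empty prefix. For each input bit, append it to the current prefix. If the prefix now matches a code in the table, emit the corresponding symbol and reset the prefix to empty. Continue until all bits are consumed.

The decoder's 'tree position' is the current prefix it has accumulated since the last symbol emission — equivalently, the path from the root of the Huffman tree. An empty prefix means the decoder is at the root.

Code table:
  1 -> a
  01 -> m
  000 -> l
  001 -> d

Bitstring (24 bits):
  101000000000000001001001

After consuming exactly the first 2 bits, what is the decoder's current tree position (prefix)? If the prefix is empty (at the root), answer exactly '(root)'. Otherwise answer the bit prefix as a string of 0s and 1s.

Bit 0: prefix='1' -> emit 'a', reset
Bit 1: prefix='0' (no match yet)

Answer: 0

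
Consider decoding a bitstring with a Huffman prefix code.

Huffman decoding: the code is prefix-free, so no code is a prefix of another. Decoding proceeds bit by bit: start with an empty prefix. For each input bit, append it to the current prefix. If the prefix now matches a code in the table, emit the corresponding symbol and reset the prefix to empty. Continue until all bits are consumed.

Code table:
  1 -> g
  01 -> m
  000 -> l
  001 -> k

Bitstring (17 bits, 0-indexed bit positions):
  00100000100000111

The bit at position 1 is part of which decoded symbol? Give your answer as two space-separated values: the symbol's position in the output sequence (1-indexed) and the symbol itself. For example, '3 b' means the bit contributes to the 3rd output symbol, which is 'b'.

Bit 0: prefix='0' (no match yet)
Bit 1: prefix='00' (no match yet)
Bit 2: prefix='001' -> emit 'k', reset
Bit 3: prefix='0' (no match yet)
Bit 4: prefix='00' (no match yet)
Bit 5: prefix='000' -> emit 'l', reset

Answer: 1 k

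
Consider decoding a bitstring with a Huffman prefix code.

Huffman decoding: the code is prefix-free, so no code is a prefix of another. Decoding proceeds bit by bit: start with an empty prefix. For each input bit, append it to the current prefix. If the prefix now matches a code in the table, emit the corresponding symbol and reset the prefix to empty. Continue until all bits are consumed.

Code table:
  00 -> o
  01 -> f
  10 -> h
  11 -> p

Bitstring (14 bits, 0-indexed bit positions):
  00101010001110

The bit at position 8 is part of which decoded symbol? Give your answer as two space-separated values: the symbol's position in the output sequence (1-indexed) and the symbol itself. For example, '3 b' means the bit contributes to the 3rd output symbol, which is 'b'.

Bit 0: prefix='0' (no match yet)
Bit 1: prefix='00' -> emit 'o', reset
Bit 2: prefix='1' (no match yet)
Bit 3: prefix='10' -> emit 'h', reset
Bit 4: prefix='1' (no match yet)
Bit 5: prefix='10' -> emit 'h', reset
Bit 6: prefix='1' (no match yet)
Bit 7: prefix='10' -> emit 'h', reset
Bit 8: prefix='0' (no match yet)
Bit 9: prefix='00' -> emit 'o', reset
Bit 10: prefix='1' (no match yet)
Bit 11: prefix='11' -> emit 'p', reset
Bit 12: prefix='1' (no match yet)

Answer: 5 o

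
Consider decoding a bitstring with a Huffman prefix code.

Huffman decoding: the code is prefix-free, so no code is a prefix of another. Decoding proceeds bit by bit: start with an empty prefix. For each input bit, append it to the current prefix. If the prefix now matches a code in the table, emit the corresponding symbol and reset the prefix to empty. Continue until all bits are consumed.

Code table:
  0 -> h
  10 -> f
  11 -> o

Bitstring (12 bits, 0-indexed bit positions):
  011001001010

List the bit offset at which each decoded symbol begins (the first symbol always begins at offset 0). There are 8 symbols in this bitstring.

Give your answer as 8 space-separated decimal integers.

Bit 0: prefix='0' -> emit 'h', reset
Bit 1: prefix='1' (no match yet)
Bit 2: prefix='11' -> emit 'o', reset
Bit 3: prefix='0' -> emit 'h', reset
Bit 4: prefix='0' -> emit 'h', reset
Bit 5: prefix='1' (no match yet)
Bit 6: prefix='10' -> emit 'f', reset
Bit 7: prefix='0' -> emit 'h', reset
Bit 8: prefix='1' (no match yet)
Bit 9: prefix='10' -> emit 'f', reset
Bit 10: prefix='1' (no match yet)
Bit 11: prefix='10' -> emit 'f', reset

Answer: 0 1 3 4 5 7 8 10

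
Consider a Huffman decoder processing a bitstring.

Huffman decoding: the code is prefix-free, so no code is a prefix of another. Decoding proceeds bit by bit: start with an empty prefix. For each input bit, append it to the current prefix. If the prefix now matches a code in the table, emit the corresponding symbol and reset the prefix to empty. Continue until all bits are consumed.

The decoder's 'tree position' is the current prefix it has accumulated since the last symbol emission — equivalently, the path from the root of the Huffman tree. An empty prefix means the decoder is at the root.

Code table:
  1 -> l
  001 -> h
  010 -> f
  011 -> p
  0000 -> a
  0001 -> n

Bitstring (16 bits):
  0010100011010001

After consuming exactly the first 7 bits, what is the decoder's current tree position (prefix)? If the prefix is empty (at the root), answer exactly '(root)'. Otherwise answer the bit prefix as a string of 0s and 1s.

Bit 0: prefix='0' (no match yet)
Bit 1: prefix='00' (no match yet)
Bit 2: prefix='001' -> emit 'h', reset
Bit 3: prefix='0' (no match yet)
Bit 4: prefix='01' (no match yet)
Bit 5: prefix='010' -> emit 'f', reset
Bit 6: prefix='0' (no match yet)

Answer: 0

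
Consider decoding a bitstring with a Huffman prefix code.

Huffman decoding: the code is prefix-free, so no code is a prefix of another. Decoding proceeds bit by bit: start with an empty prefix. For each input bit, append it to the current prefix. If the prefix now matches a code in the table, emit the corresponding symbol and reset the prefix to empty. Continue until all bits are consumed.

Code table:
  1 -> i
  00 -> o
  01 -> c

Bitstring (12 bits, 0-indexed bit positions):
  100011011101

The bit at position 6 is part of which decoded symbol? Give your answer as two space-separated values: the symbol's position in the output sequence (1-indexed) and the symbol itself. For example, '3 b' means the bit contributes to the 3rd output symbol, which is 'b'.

Answer: 5 c

Derivation:
Bit 0: prefix='1' -> emit 'i', reset
Bit 1: prefix='0' (no match yet)
Bit 2: prefix='00' -> emit 'o', reset
Bit 3: prefix='0' (no match yet)
Bit 4: prefix='01' -> emit 'c', reset
Bit 5: prefix='1' -> emit 'i', reset
Bit 6: prefix='0' (no match yet)
Bit 7: prefix='01' -> emit 'c', reset
Bit 8: prefix='1' -> emit 'i', reset
Bit 9: prefix='1' -> emit 'i', reset
Bit 10: prefix='0' (no match yet)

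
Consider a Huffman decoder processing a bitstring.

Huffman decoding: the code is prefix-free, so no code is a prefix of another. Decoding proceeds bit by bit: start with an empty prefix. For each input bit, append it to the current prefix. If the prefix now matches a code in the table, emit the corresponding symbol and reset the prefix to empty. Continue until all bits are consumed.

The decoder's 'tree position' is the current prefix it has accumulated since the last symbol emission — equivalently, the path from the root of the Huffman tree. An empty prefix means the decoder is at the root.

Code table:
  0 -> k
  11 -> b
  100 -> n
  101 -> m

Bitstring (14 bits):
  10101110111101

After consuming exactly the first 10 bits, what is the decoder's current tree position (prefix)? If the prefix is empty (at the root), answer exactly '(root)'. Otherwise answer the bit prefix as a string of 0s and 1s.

Bit 0: prefix='1' (no match yet)
Bit 1: prefix='10' (no match yet)
Bit 2: prefix='101' -> emit 'm', reset
Bit 3: prefix='0' -> emit 'k', reset
Bit 4: prefix='1' (no match yet)
Bit 5: prefix='11' -> emit 'b', reset
Bit 6: prefix='1' (no match yet)
Bit 7: prefix='10' (no match yet)
Bit 8: prefix='101' -> emit 'm', reset
Bit 9: prefix='1' (no match yet)

Answer: 1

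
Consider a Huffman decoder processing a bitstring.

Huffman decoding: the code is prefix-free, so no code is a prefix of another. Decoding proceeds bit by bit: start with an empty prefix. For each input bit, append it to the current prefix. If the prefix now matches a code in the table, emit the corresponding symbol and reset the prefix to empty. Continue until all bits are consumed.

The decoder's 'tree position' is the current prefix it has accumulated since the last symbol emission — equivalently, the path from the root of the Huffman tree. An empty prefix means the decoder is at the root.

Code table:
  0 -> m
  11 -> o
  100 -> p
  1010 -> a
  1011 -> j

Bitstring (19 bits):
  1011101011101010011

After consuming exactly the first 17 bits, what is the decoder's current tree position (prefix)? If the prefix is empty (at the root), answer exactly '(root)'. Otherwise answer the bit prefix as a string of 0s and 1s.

Answer: (root)

Derivation:
Bit 0: prefix='1' (no match yet)
Bit 1: prefix='10' (no match yet)
Bit 2: prefix='101' (no match yet)
Bit 3: prefix='1011' -> emit 'j', reset
Bit 4: prefix='1' (no match yet)
Bit 5: prefix='10' (no match yet)
Bit 6: prefix='101' (no match yet)
Bit 7: prefix='1010' -> emit 'a', reset
Bit 8: prefix='1' (no match yet)
Bit 9: prefix='11' -> emit 'o', reset
Bit 10: prefix='1' (no match yet)
Bit 11: prefix='10' (no match yet)
Bit 12: prefix='101' (no match yet)
Bit 13: prefix='1010' -> emit 'a', reset
Bit 14: prefix='1' (no match yet)
Bit 15: prefix='10' (no match yet)
Bit 16: prefix='100' -> emit 'p', reset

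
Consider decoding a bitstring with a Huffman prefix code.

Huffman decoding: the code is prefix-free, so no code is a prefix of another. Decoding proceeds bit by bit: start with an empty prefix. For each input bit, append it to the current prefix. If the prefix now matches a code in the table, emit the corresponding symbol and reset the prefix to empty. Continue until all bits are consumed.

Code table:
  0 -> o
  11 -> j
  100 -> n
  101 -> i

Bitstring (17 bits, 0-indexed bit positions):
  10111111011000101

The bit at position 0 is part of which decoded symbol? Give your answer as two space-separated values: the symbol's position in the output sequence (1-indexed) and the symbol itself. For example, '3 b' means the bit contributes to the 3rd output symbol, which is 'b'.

Bit 0: prefix='1' (no match yet)
Bit 1: prefix='10' (no match yet)
Bit 2: prefix='101' -> emit 'i', reset
Bit 3: prefix='1' (no match yet)
Bit 4: prefix='11' -> emit 'j', reset

Answer: 1 i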